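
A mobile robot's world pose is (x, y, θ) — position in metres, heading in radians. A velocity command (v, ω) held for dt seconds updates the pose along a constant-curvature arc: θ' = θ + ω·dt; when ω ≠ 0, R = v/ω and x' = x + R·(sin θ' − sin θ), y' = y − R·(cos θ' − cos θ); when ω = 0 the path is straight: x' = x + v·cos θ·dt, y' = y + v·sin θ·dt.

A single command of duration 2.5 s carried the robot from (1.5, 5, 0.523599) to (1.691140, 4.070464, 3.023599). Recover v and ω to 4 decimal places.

Δθ = 3.023599 − 0.523599 = 2.500000
ω = Δθ/dt = 2.500000/2.5 = 1.0000
R = −Δy/(cos θ' − cos θ) = -0.5000
v = R·ω = -0.5000·1.0000 = -0.5000

v = -0.5000, ω = 1.0000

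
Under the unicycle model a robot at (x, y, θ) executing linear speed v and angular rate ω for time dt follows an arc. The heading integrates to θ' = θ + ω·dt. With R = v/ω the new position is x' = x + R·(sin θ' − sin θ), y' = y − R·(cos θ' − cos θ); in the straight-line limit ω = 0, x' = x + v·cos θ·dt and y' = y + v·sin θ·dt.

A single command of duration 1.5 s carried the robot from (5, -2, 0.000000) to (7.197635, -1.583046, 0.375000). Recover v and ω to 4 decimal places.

v = 1.5000, ω = 0.2500

Δθ = 0.375000 − 0.000000 = 0.375000
ω = Δθ/dt = 0.375000/1.5 = 0.2500
R = Δx/(sin θ' − sin θ) = 6.0000
v = R·ω = 6.0000·0.2500 = 1.5000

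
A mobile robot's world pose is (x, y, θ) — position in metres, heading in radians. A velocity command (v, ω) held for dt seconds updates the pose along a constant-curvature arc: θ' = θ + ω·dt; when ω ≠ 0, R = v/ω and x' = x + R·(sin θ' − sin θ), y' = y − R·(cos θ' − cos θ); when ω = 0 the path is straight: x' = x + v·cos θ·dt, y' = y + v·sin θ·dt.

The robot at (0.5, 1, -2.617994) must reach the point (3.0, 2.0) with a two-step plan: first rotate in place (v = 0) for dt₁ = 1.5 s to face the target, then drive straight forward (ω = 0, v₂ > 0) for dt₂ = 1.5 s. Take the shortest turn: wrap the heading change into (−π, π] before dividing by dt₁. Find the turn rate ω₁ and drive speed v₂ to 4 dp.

ω₁ = 1.9990, v₂ = 1.7951

heading to target = atan2(2−1, 3−0.5) = 0.3805
Δθ = wrap(0.3805 − -2.6180) = 2.9985; ω₁ = Δθ/dt₁ = 1.9990
distance = √((3−0.5)² + (2−1)²) = 2.6926; v₂ = distance/dt₂ = 1.7951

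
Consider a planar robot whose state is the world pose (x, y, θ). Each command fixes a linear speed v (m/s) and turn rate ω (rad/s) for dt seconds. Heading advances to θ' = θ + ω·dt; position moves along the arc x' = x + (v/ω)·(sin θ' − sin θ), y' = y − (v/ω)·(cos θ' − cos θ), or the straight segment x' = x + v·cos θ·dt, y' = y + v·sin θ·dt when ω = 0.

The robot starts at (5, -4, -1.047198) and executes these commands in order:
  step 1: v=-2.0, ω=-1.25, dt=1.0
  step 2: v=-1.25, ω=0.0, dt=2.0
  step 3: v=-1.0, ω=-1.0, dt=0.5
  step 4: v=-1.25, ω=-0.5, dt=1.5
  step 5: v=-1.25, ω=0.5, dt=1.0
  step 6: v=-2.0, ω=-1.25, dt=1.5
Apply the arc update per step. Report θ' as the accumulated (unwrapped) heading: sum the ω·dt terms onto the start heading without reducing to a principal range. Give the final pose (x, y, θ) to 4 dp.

(12.0282, -2.1652, -4.9222)

step 1: θ'=-2.2972 (R=1.6000) → pose (5.1895, -2.1373, -2.2972)
step 2: θ'=-2.2972 (straight) → pose (6.8500, -0.2684, -2.2972)
step 3: θ'=-2.7972 (R=1.0000) → pose (7.2599, 0.0087, -2.7972)
step 4: θ'=-3.5472 (R=2.5000) → pose (9.0904, -0.0473, -3.5472)
step 5: θ'=-3.0472 (R=-2.5000) → pose (10.3125, -0.2390, -3.0472)
step 6: θ'=-4.9222 (R=1.6000) → pose (12.0282, -2.1652, -4.9222)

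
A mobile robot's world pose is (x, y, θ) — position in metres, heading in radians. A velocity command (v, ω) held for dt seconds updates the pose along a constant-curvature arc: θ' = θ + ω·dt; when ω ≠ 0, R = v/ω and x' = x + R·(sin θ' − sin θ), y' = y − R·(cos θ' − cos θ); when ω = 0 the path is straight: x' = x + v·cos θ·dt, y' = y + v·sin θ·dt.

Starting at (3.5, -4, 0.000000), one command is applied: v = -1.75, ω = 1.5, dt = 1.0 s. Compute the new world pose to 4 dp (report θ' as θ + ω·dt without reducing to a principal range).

(2.3363, -5.0841, 1.5000)

θ' = 0.0000 + 1.5·1.0 = 1.5000
R = v/ω = -1.75/1.5 = -1.1667
x' = 3.5 + -1.1667·(sin 1.5000 − sin 0.0000) = 2.3363
y' = -4 − -1.1667·(cos 1.5000 − cos 0.0000) = -5.0841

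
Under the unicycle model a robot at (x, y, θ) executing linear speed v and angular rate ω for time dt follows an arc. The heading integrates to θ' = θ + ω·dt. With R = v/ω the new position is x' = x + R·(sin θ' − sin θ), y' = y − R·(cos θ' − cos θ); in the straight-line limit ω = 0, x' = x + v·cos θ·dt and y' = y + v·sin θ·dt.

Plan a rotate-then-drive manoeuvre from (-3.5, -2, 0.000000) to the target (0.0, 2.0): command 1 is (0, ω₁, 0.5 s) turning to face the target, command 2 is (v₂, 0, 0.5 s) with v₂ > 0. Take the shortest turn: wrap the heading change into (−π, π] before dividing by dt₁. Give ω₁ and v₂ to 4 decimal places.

ω₁ = 1.7039, v₂ = 10.6301

heading to target = atan2(2−-2, 0−-3.5) = 0.8520
Δθ = wrap(0.8520 − 0.0000) = 0.8520; ω₁ = Δθ/dt₁ = 1.7039
distance = √((0−-3.5)² + (2−-2)²) = 5.3151; v₂ = distance/dt₂ = 10.6301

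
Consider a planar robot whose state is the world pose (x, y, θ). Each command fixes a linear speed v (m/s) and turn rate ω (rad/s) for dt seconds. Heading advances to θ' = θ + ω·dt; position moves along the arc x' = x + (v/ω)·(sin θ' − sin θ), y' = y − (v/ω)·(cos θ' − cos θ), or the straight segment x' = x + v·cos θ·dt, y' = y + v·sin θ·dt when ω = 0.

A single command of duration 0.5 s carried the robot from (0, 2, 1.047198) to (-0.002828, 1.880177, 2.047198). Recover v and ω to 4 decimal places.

Δθ = 2.047198 − 1.047198 = 1.000000
ω = Δθ/dt = 1.000000/0.5 = 2.0000
R = −Δy/(cos θ' − cos θ) = -0.1250
v = R·ω = -0.1250·2.0000 = -0.2500

v = -0.2500, ω = 2.0000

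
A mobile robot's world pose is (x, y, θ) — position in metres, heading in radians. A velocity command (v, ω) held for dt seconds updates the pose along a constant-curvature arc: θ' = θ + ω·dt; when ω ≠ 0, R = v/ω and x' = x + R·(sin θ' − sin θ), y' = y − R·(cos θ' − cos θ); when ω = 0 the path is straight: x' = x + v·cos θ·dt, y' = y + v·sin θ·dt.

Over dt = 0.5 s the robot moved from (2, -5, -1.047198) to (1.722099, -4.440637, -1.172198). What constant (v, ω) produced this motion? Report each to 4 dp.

v = -1.2500, ω = -0.2500

Δθ = -1.172198 − -1.047198 = -0.125000
ω = Δθ/dt = -0.125000/0.5 = -0.2500
R = −Δy/(cos θ' − cos θ) = 5.0000
v = R·ω = 5.0000·-0.2500 = -1.2500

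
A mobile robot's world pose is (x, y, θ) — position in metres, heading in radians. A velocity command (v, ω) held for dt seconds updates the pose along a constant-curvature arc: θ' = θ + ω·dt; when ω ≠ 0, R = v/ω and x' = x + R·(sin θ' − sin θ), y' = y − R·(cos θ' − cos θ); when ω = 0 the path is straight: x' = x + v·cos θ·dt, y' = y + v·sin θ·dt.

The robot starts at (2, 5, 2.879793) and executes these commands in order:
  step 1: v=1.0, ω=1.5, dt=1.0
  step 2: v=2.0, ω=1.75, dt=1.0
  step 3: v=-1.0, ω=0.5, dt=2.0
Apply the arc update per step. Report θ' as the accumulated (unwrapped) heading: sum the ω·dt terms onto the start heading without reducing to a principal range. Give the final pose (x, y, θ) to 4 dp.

step 1: θ'=4.3798 (R=0.6667) → pose (1.1973, 4.5737, 4.3798)
step 2: θ'=6.1298 (R=1.1429) → pose (2.1029, 3.0711, 6.1298)
step 3: θ'=7.1298 (R=-2.0000) → pose (0.2993, 2.4197, 7.1298)

(0.2993, 2.4197, 7.1298)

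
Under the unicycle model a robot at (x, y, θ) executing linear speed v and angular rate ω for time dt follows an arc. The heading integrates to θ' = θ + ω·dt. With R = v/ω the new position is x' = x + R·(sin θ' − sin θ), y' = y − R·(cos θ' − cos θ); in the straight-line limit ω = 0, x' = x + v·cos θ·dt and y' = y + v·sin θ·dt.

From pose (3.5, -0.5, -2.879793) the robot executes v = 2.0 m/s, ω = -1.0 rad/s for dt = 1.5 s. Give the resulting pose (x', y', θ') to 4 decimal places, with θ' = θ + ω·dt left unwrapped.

θ' = -2.8798 + -1.0·1.5 = -4.3798
R = v/ω = 2.0/-1.0 = -2.0000
x' = 3.5 + -2.0000·(sin -4.3798 − sin -2.8798) = 1.0920
y' = -0.5 − -2.0000·(cos -4.3798 − cos -2.8798) = 0.7789

(1.0920, 0.7789, -4.3798)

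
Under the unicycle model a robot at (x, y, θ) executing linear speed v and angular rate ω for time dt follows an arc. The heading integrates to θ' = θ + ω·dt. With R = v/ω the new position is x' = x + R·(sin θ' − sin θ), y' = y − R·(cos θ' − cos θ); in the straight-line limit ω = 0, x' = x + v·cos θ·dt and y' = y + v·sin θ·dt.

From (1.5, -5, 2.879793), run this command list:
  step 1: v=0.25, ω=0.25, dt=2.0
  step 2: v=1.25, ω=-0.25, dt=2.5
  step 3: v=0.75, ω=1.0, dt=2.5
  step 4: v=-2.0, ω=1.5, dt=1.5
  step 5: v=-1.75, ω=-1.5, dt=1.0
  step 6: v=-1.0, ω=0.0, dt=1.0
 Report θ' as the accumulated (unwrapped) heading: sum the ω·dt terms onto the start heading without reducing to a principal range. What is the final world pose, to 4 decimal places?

(-7.7591, -6.5275, 6.0048)

step 1: θ'=3.3798 (R=1.0000) → pose (1.0052, -4.9942, 3.3798)
step 2: θ'=2.7548 (R=-5.0000) → pose (-2.0607, -4.7659, 2.7548)
step 3: θ'=5.2548 (R=0.7500) → pose (-2.9859, -5.8477, 5.2548)
step 4: θ'=7.5048 (R=-1.3333) → pose (-5.3808, -6.0798, 7.5048)
step 5: θ'=6.0048 (R=1.1667) → pose (-6.7976, -6.8024, 6.0048)
step 6: θ'=6.0048 (straight) → pose (-7.7591, -6.5275, 6.0048)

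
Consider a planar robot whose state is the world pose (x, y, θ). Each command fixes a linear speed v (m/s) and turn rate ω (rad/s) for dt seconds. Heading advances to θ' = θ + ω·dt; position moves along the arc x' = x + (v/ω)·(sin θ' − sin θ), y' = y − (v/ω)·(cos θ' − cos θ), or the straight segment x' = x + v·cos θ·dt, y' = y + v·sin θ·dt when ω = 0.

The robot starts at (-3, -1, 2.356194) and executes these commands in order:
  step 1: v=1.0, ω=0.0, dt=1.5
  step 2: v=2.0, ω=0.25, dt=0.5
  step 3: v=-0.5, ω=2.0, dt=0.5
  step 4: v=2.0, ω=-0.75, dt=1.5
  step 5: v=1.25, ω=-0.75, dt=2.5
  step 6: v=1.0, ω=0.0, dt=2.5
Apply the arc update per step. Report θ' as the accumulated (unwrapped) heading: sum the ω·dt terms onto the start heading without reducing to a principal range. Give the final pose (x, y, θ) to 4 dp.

step 1: θ'=2.3562 (straight) → pose (-4.0607, 0.0607, 2.3562)
step 2: θ'=2.4812 (R=8.0000) → pose (-4.8101, 0.7218, 2.4812)
step 3: θ'=3.4812 (R=-0.2500) → pose (-4.5734, 0.6835, 3.4812)
step 4: θ'=2.3562 (R=-2.6667) → pose (-7.3473, 1.3123, 2.3562)
step 5: θ'=0.4812 (R=-1.6667) → pose (-6.9402, 3.9682, 0.4812)
step 6: θ'=0.4812 (straight) → pose (-4.7241, 5.1253, 0.4812)

(-4.7241, 5.1253, 0.4812)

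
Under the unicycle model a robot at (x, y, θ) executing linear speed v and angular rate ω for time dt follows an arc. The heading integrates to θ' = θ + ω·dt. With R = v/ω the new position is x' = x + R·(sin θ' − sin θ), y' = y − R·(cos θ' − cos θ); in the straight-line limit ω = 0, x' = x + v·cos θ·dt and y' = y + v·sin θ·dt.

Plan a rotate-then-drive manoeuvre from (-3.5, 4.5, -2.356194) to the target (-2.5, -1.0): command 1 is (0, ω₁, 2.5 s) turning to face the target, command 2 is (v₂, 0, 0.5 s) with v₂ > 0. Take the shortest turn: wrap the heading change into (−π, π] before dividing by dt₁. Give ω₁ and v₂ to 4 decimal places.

ω₁ = 0.3861, v₂ = 11.1803

heading to target = atan2(-1−4.5, -2.5−-3.5) = -1.3909
Δθ = wrap(-1.3909 − -2.3562) = 0.9653; ω₁ = Δθ/dt₁ = 0.3861
distance = √((-2.5−-3.5)² + (-1−4.5)²) = 5.5902; v₂ = distance/dt₂ = 11.1803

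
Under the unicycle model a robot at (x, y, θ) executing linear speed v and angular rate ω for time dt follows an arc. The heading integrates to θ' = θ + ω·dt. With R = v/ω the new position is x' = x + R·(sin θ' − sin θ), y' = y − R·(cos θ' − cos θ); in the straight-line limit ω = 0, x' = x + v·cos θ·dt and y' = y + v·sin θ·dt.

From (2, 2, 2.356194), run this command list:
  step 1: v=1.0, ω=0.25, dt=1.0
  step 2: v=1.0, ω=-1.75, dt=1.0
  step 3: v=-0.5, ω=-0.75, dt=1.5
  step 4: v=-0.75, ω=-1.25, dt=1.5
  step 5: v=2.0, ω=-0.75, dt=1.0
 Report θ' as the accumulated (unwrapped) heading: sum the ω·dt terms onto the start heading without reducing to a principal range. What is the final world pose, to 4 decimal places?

step 1: θ'=2.6062 (R=4.0000) → pose (1.2123, 2.6118, 2.6062)
step 2: θ'=0.8562 (R=-0.5714) → pose (1.0722, 3.4778, 0.8562)
step 3: θ'=-0.2688 (R=0.6667) → pose (0.3916, 3.2719, -0.2688)
step 4: θ'=-2.1438 (R=0.6000) → pose (0.0468, 4.1757, -2.1438)
step 5: θ'=-2.8938 (R=-2.6667) → pose (-1.5399, 3.0362, -2.8938)

(-1.5399, 3.0362, -2.8938)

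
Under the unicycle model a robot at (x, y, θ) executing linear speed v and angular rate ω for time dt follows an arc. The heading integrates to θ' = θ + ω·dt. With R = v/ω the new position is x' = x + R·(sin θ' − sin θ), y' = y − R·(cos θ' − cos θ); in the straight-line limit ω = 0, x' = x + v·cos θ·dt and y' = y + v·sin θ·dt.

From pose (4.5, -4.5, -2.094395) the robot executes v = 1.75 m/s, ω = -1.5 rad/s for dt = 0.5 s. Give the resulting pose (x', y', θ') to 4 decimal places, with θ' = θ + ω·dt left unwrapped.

(3.8313, -5.0322, -2.8444)

θ' = -2.0944 + -1.5·0.5 = -2.8444
R = v/ω = 1.75/-1.5 = -1.1667
x' = 4.5 + -1.1667·(sin -2.8444 − sin -2.0944) = 3.8313
y' = -4.5 − -1.1667·(cos -2.8444 − cos -2.0944) = -5.0322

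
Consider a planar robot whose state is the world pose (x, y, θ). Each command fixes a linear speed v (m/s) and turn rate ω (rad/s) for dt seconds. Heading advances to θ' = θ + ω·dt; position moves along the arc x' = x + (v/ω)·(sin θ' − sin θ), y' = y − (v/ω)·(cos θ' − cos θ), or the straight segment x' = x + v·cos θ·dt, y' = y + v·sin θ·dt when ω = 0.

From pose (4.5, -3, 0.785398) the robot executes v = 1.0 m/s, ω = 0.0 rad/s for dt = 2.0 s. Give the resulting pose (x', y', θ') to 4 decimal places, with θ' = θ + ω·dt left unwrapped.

θ' = 0.7854 + 0.0·2.0 = 0.7854
ω = 0 → straight: x' = 4.5 + 1.0·cos(0.7854)·2.0 = 5.9142
y' = -3 + 1.0·sin(0.7854)·2.0 = -1.5858

(5.9142, -1.5858, 0.7854)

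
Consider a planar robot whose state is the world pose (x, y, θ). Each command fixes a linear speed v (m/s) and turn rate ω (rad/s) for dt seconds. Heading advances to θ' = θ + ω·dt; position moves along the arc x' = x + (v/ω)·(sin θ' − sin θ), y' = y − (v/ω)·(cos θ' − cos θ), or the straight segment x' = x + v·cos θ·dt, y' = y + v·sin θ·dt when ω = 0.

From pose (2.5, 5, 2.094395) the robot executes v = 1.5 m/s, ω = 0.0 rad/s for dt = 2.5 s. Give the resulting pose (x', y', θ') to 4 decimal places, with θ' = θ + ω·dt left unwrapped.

θ' = 2.0944 + 0.0·2.5 = 2.0944
ω = 0 → straight: x' = 2.5 + 1.5·cos(2.0944)·2.5 = 0.6250
y' = 5 + 1.5·sin(2.0944)·2.5 = 8.2476

(0.6250, 8.2476, 2.0944)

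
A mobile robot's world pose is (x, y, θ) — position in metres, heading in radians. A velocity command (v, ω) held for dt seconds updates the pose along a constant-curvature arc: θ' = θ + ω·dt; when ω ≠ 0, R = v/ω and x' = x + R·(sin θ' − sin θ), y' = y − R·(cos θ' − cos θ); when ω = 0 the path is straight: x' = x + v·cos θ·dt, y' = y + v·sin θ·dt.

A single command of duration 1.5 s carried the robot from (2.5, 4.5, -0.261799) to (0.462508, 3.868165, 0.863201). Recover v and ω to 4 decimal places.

Δθ = 0.863201 − -0.261799 = 1.125000
ω = Δθ/dt = 1.125000/1.5 = 0.7500
R = Δx/(sin θ' − sin θ) = -2.0000
v = R·ω = -2.0000·0.7500 = -1.5000

v = -1.5000, ω = 0.7500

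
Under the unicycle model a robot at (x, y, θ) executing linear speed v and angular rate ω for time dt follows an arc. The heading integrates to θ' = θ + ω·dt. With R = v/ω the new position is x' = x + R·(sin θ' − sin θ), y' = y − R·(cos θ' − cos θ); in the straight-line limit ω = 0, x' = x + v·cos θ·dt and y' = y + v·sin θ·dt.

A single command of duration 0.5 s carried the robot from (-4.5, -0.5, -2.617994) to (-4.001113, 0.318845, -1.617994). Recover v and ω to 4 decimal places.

Δθ = -1.617994 − -2.617994 = 1.000000
ω = Δθ/dt = 1.000000/0.5 = 2.0000
R = −Δy/(cos θ' − cos θ) = -1.0000
v = R·ω = -1.0000·2.0000 = -2.0000

v = -2.0000, ω = 2.0000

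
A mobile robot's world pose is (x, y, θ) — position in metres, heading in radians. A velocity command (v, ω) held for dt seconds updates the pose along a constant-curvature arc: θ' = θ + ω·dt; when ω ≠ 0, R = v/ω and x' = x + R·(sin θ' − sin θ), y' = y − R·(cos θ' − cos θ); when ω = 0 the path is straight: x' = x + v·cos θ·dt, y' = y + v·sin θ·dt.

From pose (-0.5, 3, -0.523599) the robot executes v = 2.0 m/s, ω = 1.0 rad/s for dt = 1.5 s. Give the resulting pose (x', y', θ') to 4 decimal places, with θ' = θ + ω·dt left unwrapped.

θ' = -0.5236 + 1.0·1.5 = 0.9764
R = v/ω = 2.0/1.0 = 2.0000
x' = -0.5 + 2.0000·(sin 0.9764 − sin -0.5236) = 2.1570
y' = 3 − 2.0000·(cos 0.9764 − cos -0.5236) = 3.6120

(2.1570, 3.6120, 0.9764)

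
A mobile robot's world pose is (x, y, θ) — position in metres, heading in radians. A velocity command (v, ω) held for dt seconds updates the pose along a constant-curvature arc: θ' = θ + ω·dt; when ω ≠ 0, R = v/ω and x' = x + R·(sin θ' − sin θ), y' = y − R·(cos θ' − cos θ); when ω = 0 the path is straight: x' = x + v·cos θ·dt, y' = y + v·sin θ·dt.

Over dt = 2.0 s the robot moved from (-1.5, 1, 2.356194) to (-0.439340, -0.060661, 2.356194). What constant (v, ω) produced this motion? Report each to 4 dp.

Δθ = 2.356194 − 2.356194 = 0.000000
ω = Δθ/dt = 0.000000/2.0 = 0.0000
ω = 0 → v = (Δx·cos θ + Δy·sin θ)/dt = -0.7500

v = -0.7500, ω = 0.0000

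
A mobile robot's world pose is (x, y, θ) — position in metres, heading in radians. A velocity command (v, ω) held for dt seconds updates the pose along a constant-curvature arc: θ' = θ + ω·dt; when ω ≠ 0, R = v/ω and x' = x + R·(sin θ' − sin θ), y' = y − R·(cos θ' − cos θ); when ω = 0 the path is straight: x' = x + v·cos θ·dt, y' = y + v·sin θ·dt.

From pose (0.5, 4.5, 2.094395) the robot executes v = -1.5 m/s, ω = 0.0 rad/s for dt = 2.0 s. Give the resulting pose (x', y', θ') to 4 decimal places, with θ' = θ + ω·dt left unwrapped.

θ' = 2.0944 + 0.0·2.0 = 2.0944
ω = 0 → straight: x' = 0.5 + -1.5·cos(2.0944)·2.0 = 2.0000
y' = 4.5 + -1.5·sin(2.0944)·2.0 = 1.9019

(2.0000, 1.9019, 2.0944)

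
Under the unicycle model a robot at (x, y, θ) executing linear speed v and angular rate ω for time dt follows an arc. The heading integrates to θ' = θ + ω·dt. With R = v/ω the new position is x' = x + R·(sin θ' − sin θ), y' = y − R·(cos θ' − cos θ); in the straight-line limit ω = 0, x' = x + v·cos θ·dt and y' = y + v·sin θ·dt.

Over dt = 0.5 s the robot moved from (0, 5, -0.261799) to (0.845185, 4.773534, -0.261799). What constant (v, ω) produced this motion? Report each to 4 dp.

Δθ = -0.261799 − -0.261799 = 0.000000
ω = Δθ/dt = 0.000000/0.5 = 0.0000
ω = 0 → v = (Δx·cos θ + Δy·sin θ)/dt = 1.7500

v = 1.7500, ω = 0.0000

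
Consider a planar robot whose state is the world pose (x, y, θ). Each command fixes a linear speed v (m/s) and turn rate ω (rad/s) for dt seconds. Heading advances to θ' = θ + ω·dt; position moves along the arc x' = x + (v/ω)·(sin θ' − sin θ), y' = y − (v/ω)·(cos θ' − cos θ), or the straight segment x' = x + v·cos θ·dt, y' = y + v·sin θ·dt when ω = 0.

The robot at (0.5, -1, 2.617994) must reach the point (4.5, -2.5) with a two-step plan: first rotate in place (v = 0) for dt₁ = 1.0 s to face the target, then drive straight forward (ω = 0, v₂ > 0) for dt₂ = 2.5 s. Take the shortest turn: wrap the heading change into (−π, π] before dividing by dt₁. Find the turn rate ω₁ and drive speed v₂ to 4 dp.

ω₁ = -2.9768, v₂ = 1.7088

heading to target = atan2(-2.5−-1, 4.5−0.5) = -0.3588
Δθ = wrap(-0.3588 − 2.6180) = -2.9768; ω₁ = Δθ/dt₁ = -2.9768
distance = √((4.5−0.5)² + (-2.5−-1)²) = 4.2720; v₂ = distance/dt₂ = 1.7088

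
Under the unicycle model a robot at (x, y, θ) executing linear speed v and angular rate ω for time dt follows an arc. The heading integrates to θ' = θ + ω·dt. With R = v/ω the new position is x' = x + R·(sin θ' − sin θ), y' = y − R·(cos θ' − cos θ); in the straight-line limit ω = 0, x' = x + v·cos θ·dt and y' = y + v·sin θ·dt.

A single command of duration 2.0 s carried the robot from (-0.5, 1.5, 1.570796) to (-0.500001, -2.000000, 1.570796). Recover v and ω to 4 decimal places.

v = -1.7500, ω = 0.0000

Δθ = 1.570796 − 1.570796 = 0.000000
ω = Δθ/dt = 0.000000/2.0 = 0.0000
ω = 0 → v = (Δx·cos θ + Δy·sin θ)/dt = -1.7500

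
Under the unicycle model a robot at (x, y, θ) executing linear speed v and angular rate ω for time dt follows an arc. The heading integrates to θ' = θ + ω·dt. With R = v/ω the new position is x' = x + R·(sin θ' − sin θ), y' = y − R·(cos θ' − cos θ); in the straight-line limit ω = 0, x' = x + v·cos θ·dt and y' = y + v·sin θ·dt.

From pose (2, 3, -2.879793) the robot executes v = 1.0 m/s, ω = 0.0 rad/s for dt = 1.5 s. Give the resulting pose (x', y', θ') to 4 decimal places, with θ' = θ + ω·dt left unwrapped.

(0.5511, 2.6118, -2.8798)

θ' = -2.8798 + 0.0·1.5 = -2.8798
ω = 0 → straight: x' = 2 + 1.0·cos(-2.8798)·1.5 = 0.5511
y' = 3 + 1.0·sin(-2.8798)·1.5 = 2.6118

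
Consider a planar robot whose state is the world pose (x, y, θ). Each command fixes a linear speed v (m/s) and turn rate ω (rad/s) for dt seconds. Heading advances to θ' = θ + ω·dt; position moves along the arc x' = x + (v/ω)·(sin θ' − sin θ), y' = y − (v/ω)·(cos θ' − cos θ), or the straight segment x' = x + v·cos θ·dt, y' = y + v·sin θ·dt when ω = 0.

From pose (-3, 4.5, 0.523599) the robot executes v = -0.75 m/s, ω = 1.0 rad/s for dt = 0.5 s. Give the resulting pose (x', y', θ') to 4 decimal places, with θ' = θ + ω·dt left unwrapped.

θ' = 0.5236 + 1.0·0.5 = 1.0236
R = v/ω = -0.75/1.0 = -0.7500
x' = -3 + -0.7500·(sin 1.0236 − sin 0.5236) = -3.2655
y' = 4.5 − -0.7500·(cos 1.0236 − cos 0.5236) = 4.2407

(-3.2655, 4.2407, 1.0236)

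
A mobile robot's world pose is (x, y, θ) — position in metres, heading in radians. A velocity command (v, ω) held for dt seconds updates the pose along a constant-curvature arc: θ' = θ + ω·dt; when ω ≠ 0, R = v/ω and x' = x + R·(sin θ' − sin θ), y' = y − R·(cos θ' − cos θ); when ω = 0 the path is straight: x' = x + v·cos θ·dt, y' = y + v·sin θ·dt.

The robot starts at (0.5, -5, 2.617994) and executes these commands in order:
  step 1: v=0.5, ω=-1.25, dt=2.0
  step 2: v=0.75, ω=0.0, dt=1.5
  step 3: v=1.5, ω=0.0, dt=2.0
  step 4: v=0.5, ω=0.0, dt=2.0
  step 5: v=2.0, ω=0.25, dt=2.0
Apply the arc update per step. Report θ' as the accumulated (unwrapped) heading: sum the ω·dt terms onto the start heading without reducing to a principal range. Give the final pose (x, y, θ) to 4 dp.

(9.4357, -2.2290, 0.6180)

step 1: θ'=0.1180 (R=-0.4000) → pose (0.6529, -4.2564, 0.1180)
step 2: θ'=0.1180 (straight) → pose (1.7701, -4.1239, 0.1180)
step 3: θ'=0.1180 (straight) → pose (4.7492, -3.7708, 0.1180)
step 4: θ'=0.1180 (straight) → pose (5.7423, -3.6531, 0.1180)
step 5: θ'=0.6180 (R=8.0000) → pose (9.4357, -2.2290, 0.6180)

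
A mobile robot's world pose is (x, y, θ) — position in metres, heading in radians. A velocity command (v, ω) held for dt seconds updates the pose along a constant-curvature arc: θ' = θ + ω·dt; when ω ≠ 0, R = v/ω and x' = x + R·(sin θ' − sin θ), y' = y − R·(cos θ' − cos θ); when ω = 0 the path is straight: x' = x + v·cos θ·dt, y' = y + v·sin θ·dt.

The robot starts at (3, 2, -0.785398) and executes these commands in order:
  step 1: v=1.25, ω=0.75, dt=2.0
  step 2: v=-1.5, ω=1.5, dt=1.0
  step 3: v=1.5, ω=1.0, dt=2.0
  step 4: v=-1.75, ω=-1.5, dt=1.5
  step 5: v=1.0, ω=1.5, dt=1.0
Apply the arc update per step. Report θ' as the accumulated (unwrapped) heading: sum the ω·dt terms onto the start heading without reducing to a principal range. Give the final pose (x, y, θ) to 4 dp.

step 1: θ'=0.7146 (R=1.6667) → pose (5.2707, 1.9196, 0.7146)
step 2: θ'=2.2146 (R=-1.0000) → pose (5.1262, 0.5640, 2.2146)
step 3: θ'=4.2146 (R=1.5000) → pose (2.6085, 0.3798, 4.2146)
step 4: θ'=1.9646 (R=1.1667) → pose (4.7110, 0.2704, 1.9646)
step 5: θ'=3.4646 (R=0.6667) → pose (3.8837, 0.6468, 3.4646)

(3.8837, 0.6468, 3.4646)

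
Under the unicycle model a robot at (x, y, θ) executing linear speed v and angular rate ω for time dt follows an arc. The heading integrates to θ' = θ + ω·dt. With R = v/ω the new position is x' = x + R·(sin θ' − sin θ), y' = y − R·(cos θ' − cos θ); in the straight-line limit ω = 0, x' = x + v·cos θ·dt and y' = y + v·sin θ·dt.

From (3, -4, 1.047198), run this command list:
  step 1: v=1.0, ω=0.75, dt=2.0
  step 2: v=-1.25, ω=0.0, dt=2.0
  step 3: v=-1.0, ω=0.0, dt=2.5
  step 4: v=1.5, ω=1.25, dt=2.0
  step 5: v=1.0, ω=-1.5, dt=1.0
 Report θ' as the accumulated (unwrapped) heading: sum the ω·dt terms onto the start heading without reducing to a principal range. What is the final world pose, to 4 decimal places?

(4.5624, -7.2488, 3.5472)

step 1: θ'=2.5472 (R=1.3333) → pose (2.5920, -2.2287, 2.5472)
step 2: θ'=2.5472 (straight) → pose (4.6632, -3.6287, 2.5472)
step 3: θ'=2.5472 (straight) → pose (6.7344, -5.0287, 2.5472)
step 4: θ'=5.0472 (R=1.2000) → pose (4.9290, -6.4172, 5.0472)
step 5: θ'=3.5472 (R=-0.6667) → pose (4.5624, -7.2488, 3.5472)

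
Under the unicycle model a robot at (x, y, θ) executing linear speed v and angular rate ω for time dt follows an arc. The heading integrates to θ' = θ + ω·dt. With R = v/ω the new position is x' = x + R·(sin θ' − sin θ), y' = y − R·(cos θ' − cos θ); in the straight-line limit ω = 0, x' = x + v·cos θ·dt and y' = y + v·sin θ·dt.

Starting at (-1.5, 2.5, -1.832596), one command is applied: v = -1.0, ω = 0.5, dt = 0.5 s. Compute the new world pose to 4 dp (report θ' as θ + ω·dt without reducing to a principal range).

θ' = -1.8326 + 0.5·0.5 = -1.5826
R = v/ω = -1.0/0.5 = -2.0000
x' = -1.5 + -2.0000·(sin -1.5826 − sin -1.8326) = -1.4320
y' = 2.5 − -2.0000·(cos -1.5826 − cos -1.8326) = 2.9940

(-1.4320, 2.9940, -1.5826)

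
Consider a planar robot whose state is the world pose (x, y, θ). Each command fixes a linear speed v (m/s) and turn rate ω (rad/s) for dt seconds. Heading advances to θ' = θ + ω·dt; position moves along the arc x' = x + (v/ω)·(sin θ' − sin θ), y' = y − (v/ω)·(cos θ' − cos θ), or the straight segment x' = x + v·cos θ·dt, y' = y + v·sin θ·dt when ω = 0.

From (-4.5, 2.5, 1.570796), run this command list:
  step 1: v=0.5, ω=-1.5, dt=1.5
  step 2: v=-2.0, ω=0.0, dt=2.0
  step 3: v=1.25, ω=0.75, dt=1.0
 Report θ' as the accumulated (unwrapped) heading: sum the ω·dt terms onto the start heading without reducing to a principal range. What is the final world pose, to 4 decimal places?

step 1: θ'=-0.6792 (R=-0.3333) → pose (-3.9573, 2.7594, -0.6792)
step 2: θ'=-0.6792 (straight) → pose (-7.0696, 5.2721, -0.6792)
step 3: θ'=0.0708 (R=1.6667) → pose (-5.9047, 4.9063, 0.0708)

(-5.9047, 4.9063, 0.0708)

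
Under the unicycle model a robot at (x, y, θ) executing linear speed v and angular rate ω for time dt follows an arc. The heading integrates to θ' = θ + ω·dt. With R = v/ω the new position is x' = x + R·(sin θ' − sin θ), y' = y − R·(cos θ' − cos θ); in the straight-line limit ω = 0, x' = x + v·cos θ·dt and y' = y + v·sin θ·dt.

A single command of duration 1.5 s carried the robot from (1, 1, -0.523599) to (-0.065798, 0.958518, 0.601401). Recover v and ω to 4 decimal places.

Δθ = 0.601401 − -0.523599 = 1.125000
ω = Δθ/dt = 1.125000/1.5 = 0.7500
R = Δx/(sin θ' − sin θ) = -1.0000
v = R·ω = -1.0000·0.7500 = -0.7500

v = -0.7500, ω = 0.7500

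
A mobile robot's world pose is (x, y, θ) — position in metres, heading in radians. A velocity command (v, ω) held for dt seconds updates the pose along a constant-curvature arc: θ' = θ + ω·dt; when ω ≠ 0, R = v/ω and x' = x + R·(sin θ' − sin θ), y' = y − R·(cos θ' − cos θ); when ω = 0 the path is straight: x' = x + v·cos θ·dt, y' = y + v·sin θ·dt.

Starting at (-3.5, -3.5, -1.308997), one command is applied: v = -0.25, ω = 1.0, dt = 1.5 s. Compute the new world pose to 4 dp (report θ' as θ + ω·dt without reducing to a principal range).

θ' = -1.3090 + 1.0·1.5 = 0.1910
R = v/ω = -0.25/1.0 = -0.2500
x' = -3.5 + -0.2500·(sin 0.1910 − sin -1.3090) = -3.7889
y' = -3.5 − -0.2500·(cos 0.1910 − cos -1.3090) = -3.3193

(-3.7889, -3.3193, 0.1910)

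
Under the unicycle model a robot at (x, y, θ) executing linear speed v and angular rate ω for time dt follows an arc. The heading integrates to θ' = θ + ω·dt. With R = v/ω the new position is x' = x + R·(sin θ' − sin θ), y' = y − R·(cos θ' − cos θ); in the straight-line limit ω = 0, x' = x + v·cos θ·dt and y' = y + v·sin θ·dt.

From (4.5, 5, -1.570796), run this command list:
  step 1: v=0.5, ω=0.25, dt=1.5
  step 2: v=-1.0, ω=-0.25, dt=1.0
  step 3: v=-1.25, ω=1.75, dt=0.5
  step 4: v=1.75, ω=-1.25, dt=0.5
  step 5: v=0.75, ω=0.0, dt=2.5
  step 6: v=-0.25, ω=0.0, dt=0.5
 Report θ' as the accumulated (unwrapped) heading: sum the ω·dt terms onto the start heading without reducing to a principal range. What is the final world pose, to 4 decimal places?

(5.2567, 3.4522, -1.1958)

step 1: θ'=-1.1958 (R=2.0000) → pose (4.6390, 4.2675, -1.1958)
step 2: θ'=-1.4458 (R=4.0000) → pose (4.3922, 5.2338, -1.4458)
step 3: θ'=-0.5708 (R=-0.7143) → pose (4.0694, 5.7458, -0.5708)
step 4: θ'=-1.1958 (R=-1.4000) → pose (4.6157, 5.0806, -1.1958)
step 5: θ'=-1.1958 (straight) → pose (5.3025, 3.3359, -1.1958)
step 6: θ'=-1.1958 (straight) → pose (5.2567, 3.4522, -1.1958)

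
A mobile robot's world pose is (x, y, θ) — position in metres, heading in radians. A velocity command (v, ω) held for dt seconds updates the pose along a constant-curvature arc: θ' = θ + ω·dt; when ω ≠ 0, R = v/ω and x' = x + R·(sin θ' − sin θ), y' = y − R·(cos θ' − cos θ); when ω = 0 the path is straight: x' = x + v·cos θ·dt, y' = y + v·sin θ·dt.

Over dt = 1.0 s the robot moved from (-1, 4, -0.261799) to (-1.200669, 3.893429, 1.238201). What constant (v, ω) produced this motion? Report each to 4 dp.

v = -0.2500, ω = 1.5000

Δθ = 1.238201 − -0.261799 = 1.500000
ω = Δθ/dt = 1.500000/1.0 = 1.5000
R = Δx/(sin θ' − sin θ) = -0.1667
v = R·ω = -0.1667·1.5000 = -0.2500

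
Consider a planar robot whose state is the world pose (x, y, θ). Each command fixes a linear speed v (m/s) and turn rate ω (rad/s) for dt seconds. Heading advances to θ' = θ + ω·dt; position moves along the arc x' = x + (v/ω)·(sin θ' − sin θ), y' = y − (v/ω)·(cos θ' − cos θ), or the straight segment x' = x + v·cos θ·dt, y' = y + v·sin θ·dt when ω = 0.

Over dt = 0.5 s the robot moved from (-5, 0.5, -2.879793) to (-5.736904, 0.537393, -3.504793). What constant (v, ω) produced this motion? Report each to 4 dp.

Δθ = -3.504793 − -2.879793 = -0.625000
ω = Δθ/dt = -0.625000/0.5 = -1.2500
R = Δx/(sin θ' − sin θ) = -1.2000
v = R·ω = -1.2000·-1.2500 = 1.5000

v = 1.5000, ω = -1.2500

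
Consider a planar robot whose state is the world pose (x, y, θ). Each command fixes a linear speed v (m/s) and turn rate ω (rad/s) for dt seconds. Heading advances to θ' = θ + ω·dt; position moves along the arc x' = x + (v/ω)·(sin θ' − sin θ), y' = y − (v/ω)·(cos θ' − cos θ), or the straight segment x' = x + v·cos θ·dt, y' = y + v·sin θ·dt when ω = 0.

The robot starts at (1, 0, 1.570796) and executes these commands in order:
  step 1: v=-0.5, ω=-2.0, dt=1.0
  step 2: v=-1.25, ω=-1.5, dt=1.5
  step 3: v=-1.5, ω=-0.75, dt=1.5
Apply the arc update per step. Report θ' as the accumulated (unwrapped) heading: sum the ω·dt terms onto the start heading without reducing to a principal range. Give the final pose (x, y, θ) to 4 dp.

(2.7435, 1.0630, -3.8042)

step 1: θ'=-0.4292 (R=0.2500) → pose (0.6460, -0.2273, -0.4292)
step 2: θ'=-2.6792 (R=0.8333) → pose (0.6210, 1.2762, -2.6792)
step 3: θ'=-3.8042 (R=2.0000) → pose (2.7435, 1.0630, -3.8042)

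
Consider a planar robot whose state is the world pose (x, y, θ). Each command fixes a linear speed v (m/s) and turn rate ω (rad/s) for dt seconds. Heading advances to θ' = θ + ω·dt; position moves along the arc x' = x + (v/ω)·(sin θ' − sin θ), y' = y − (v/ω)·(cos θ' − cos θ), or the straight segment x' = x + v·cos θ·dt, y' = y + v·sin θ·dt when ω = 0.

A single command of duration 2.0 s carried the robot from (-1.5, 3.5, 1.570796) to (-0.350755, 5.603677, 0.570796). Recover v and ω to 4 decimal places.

Δθ = 0.570796 − 1.570796 = -1.000000
ω = Δθ/dt = -1.000000/2.0 = -0.5000
R = −Δy/(cos θ' − cos θ) = -2.5000
v = R·ω = -2.5000·-0.5000 = 1.2500

v = 1.2500, ω = -0.5000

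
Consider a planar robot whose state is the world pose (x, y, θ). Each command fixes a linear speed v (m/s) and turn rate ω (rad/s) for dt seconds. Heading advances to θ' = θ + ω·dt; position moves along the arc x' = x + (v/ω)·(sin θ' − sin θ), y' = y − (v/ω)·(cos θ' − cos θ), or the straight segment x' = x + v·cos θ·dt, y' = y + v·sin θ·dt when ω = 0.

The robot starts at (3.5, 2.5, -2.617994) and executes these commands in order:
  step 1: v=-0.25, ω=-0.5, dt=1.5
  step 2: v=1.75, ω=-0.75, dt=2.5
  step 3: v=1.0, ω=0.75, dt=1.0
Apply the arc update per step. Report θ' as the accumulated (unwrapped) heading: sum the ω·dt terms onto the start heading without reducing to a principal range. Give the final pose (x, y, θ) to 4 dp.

step 1: θ'=-3.3680 (R=0.5000) → pose (3.8622, 2.5542, -3.3680)
step 2: θ'=-5.2430 (R=-2.3333) → pose (2.3735, 6.0088, -5.2430)
step 3: θ'=-4.4930 (R=1.3333) → pose (2.5249, 6.9737, -4.4930)

(2.5249, 6.9737, -4.4930)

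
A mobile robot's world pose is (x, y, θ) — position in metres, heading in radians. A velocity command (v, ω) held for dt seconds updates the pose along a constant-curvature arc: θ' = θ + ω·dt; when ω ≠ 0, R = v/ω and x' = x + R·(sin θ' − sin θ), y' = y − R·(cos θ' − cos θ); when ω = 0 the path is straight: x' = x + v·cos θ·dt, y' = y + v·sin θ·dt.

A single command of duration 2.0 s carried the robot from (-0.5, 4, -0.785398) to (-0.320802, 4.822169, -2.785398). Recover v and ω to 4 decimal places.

v = -0.5000, ω = -1.0000

Δθ = -2.785398 − -0.785398 = -2.000000
ω = Δθ/dt = -2.000000/2.0 = -1.0000
R = −Δy/(cos θ' − cos θ) = 0.5000
v = R·ω = 0.5000·-1.0000 = -0.5000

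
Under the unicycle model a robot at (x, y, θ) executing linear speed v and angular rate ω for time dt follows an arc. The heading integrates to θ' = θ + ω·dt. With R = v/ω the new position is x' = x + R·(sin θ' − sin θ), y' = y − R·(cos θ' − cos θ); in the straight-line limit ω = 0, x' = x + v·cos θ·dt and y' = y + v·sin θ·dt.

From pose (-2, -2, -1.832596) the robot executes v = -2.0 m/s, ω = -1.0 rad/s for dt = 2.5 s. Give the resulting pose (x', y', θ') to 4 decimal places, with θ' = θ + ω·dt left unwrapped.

(1.7893, -1.7762, -4.3326)

θ' = -1.8326 + -1.0·2.5 = -4.3326
R = v/ω = -2.0/-1.0 = 2.0000
x' = -2 + 2.0000·(sin -4.3326 − sin -1.8326) = 1.7893
y' = -2 − 2.0000·(cos -4.3326 − cos -1.8326) = -1.7762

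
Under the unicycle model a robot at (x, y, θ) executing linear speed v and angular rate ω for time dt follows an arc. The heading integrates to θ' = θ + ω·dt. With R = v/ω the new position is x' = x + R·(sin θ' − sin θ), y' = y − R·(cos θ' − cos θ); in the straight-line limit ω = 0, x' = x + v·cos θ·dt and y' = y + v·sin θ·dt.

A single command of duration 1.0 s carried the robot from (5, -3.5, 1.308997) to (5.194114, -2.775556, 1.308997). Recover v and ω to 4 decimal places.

Δθ = 1.308997 − 1.308997 = 0.000000
ω = Δθ/dt = 0.000000/1.0 = 0.0000
ω = 0 → v = (Δx·cos θ + Δy·sin θ)/dt = 0.7500

v = 0.7500, ω = 0.0000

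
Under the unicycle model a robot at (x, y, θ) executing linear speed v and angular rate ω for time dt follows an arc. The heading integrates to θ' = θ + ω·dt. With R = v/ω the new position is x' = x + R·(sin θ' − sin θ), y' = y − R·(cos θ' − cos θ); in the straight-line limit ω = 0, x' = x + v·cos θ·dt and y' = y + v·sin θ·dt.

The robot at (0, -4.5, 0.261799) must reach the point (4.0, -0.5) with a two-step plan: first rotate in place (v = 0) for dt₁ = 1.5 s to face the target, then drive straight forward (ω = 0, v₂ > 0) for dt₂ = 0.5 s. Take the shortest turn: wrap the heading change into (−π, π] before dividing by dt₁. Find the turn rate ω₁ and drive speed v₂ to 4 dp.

ω₁ = 0.3491, v₂ = 11.3137

heading to target = atan2(-0.5−-4.5, 4−0) = 0.7854
Δθ = wrap(0.7854 − 0.2618) = 0.5236; ω₁ = Δθ/dt₁ = 0.3491
distance = √((4−0)² + (-0.5−-4.5)²) = 5.6569; v₂ = distance/dt₂ = 11.3137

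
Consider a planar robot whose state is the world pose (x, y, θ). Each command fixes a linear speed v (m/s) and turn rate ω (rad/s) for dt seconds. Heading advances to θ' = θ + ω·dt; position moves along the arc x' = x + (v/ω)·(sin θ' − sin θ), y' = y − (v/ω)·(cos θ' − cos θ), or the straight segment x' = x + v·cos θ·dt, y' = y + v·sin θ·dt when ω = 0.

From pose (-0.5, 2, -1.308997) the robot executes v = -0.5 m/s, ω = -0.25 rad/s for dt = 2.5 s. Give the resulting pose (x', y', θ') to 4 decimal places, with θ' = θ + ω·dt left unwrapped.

(-0.4377, 3.2282, -1.9340)

θ' = -1.3090 + -0.25·2.5 = -1.9340
R = v/ω = -0.5/-0.25 = 2.0000
x' = -0.5 + 2.0000·(sin -1.9340 − sin -1.3090) = -0.4377
y' = 2 − 2.0000·(cos -1.9340 − cos -1.3090) = 3.2282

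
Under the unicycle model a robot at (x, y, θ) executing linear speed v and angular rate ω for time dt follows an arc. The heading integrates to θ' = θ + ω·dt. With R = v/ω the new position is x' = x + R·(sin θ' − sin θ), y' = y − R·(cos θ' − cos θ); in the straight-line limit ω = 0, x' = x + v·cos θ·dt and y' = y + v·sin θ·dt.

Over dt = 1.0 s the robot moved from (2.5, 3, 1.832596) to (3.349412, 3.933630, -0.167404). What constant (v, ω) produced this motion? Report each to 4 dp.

v = 1.5000, ω = -2.0000

Δθ = -0.167404 − 1.832596 = -2.000000
ω = Δθ/dt = -2.000000/1.0 = -2.0000
R = −Δy/(cos θ' − cos θ) = -0.7500
v = R·ω = -0.7500·-2.0000 = 1.5000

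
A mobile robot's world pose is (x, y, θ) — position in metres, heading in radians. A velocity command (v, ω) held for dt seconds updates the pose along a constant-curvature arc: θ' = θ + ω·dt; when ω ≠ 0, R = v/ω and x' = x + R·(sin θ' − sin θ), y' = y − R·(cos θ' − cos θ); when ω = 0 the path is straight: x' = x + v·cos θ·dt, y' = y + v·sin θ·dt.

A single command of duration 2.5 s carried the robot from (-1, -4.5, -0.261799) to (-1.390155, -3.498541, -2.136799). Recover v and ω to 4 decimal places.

Δθ = -2.136799 − -0.261799 = -1.875000
ω = Δθ/dt = -1.875000/2.5 = -0.7500
R = −Δy/(cos θ' − cos θ) = 0.6667
v = R·ω = 0.6667·-0.7500 = -0.5000

v = -0.5000, ω = -0.7500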